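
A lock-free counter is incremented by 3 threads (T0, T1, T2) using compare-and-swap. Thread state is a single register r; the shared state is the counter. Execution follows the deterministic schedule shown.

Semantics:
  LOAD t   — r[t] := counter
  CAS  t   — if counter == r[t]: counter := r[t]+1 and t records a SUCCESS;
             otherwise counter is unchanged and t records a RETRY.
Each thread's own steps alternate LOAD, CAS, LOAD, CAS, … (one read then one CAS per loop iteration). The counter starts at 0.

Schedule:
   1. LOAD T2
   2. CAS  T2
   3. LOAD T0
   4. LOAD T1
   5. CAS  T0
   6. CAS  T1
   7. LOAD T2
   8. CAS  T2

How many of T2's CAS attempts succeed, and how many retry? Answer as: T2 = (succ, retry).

T2 LOAD — after: cnt=0, r=0 — load
T2 CAS — after: cnt=1, r=0 — ok
T0 LOAD — after: cnt=1, r=1 — load
T1 LOAD — after: cnt=1, r=1 — load
T0 CAS — after: cnt=2, r=1 — ok
T1 CAS — after: cnt=2, r=1 — retry
T2 LOAD — after: cnt=2, r=2 — load
T2 CAS — after: cnt=3, r=2 — ok

T2 = (2, 0)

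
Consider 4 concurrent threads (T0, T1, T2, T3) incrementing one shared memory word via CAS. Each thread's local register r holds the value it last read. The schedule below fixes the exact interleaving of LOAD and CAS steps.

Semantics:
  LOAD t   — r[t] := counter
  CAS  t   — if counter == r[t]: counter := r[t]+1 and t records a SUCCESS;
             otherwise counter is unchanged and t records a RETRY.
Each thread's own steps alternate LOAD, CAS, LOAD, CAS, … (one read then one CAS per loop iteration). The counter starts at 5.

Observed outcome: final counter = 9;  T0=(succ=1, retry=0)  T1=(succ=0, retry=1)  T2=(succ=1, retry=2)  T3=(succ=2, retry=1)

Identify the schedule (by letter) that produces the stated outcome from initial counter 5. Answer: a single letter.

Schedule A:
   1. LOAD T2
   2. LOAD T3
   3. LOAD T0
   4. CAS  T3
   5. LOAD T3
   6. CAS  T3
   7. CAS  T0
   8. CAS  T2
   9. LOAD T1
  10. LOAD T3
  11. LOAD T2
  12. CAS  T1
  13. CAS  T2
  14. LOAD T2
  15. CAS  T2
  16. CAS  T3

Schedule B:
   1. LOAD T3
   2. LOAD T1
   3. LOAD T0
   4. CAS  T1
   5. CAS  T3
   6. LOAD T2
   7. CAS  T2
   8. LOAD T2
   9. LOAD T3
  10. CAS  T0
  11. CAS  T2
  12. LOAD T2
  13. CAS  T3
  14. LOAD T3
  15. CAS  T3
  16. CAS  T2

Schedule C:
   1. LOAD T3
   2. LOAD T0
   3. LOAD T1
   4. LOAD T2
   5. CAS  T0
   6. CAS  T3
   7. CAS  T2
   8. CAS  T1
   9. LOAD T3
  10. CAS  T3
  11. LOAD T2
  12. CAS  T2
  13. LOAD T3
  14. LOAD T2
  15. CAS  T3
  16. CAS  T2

C

Simulating candidate C:
   1) LOAD T3:  M=5  r_T3=5
   2) LOAD T0:  M=5  r_T0=5
   3) LOAD T1:  M=5  r_T1=5
   4) LOAD T2:  M=5  r_T2=5
   5) CAS  T0:  M=6  r_T0=5 ✓
   6) CAS  T3:  M=6  r_T3=5 ✗
   7) CAS  T2:  M=6  r_T2=5 ✗
   8) CAS  T1:  M=6  r_T1=5 ✗
   9) LOAD T3:  M=6  r_T3=6
  10) CAS  T3:  M=7  r_T3=6 ✓
  11) LOAD T2:  M=7  r_T2=7
  12) CAS  T2:  M=8  r_T2=7 ✓
  13) LOAD T3:  M=8  r_T3=8
  14) LOAD T2:  M=8  r_T2=8
  15) CAS  T3:  M=9  r_T3=8 ✓
  16) CAS  T2:  M=9  r_T2=8 ✗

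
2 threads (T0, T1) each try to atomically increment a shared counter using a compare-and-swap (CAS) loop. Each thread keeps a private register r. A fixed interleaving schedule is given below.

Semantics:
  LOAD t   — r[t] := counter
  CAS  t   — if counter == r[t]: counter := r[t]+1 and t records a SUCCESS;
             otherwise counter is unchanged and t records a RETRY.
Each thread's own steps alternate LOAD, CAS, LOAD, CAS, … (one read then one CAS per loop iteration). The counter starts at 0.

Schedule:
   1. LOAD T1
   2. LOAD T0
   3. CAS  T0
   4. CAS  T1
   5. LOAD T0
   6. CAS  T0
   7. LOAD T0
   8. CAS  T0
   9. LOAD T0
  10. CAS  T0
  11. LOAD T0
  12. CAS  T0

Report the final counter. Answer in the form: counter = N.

counter = 5

1. LOAD T1 → mem=0 r[T1]=0 [LOAD]
2. LOAD T0 → mem=0 r[T0]=0 [LOAD]
3. CAS T0 → mem=1 r[T0]=0 [OK]
4. CAS T1 → mem=1 r[T1]=0 [RETRY]
5. LOAD T0 → mem=1 r[T0]=1 [LOAD]
6. CAS T0 → mem=2 r[T0]=1 [OK]
7. LOAD T0 → mem=2 r[T0]=2 [LOAD]
8. CAS T0 → mem=3 r[T0]=2 [OK]
9. LOAD T0 → mem=3 r[T0]=3 [LOAD]
10. CAS T0 → mem=4 r[T0]=3 [OK]
11. LOAD T0 → mem=4 r[T0]=4 [LOAD]
12. CAS T0 → mem=5 r[T0]=4 [OK]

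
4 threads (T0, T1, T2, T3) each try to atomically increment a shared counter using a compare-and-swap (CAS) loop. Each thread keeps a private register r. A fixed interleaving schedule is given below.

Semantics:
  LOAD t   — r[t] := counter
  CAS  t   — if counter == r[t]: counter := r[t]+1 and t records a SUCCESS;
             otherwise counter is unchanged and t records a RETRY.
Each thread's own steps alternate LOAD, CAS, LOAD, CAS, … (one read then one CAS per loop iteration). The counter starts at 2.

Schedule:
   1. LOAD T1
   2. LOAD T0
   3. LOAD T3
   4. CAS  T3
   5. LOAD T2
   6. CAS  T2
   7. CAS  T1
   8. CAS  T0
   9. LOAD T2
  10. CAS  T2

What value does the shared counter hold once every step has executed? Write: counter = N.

counter = 5

[1] T1.load  rd  (counter 2, T1.r 2)
[2] T0.load  rd  (counter 2, T0.r 2)
[3] T3.load  rd  (counter 2, T3.r 2)
[4] T3.cas  hit  (counter 3, T3.r 2)
[5] T2.load  rd  (counter 3, T2.r 3)
[6] T2.cas  hit  (counter 4, T2.r 3)
[7] T1.cas  miss  (counter 4, T1.r 2)
[8] T0.cas  miss  (counter 4, T0.r 2)
[9] T2.load  rd  (counter 4, T2.r 4)
[10] T2.cas  hit  (counter 5, T2.r 4)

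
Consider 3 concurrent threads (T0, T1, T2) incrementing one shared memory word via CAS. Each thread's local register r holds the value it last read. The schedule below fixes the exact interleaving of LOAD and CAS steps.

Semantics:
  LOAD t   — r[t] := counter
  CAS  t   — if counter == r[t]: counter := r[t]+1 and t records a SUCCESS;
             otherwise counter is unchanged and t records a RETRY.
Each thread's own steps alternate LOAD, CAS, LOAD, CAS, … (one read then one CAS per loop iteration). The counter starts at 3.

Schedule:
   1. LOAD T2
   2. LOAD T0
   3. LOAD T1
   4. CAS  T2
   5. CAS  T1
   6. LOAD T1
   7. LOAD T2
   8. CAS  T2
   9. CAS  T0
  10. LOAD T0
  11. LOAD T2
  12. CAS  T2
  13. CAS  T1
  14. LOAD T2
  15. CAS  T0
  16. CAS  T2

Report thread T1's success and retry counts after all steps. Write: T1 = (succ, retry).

1. LOAD T2 → mem=3 r[T2]=3 [LOAD]
2. LOAD T0 → mem=3 r[T0]=3 [LOAD]
3. LOAD T1 → mem=3 r[T1]=3 [LOAD]
4. CAS T2 → mem=4 r[T2]=3 [OK]
5. CAS T1 → mem=4 r[T1]=3 [RETRY]
6. LOAD T1 → mem=4 r[T1]=4 [LOAD]
7. LOAD T2 → mem=4 r[T2]=4 [LOAD]
8. CAS T2 → mem=5 r[T2]=4 [OK]
9. CAS T0 → mem=5 r[T0]=3 [RETRY]
10. LOAD T0 → mem=5 r[T0]=5 [LOAD]
11. LOAD T2 → mem=5 r[T2]=5 [LOAD]
12. CAS T2 → mem=6 r[T2]=5 [OK]
13. CAS T1 → mem=6 r[T1]=4 [RETRY]
14. LOAD T2 → mem=6 r[T2]=6 [LOAD]
15. CAS T0 → mem=6 r[T0]=5 [RETRY]
16. CAS T2 → mem=7 r[T2]=6 [OK]

T1 = (0, 2)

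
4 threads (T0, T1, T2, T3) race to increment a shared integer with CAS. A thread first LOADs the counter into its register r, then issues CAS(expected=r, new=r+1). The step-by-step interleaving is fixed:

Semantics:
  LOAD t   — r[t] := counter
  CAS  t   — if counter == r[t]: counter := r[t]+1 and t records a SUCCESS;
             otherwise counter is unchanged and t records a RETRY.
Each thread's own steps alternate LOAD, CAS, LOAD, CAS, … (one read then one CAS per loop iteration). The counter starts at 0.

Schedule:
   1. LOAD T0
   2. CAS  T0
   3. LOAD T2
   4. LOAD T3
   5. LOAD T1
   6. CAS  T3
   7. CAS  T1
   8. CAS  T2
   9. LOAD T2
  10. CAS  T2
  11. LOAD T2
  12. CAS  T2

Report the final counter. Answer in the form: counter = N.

counter = 4

step 1: T0 LOAD ⇒ load; ctr=0 reg=0
step 2: T0 CAS ⇒ ok; ctr=1 reg=0
step 3: T2 LOAD ⇒ load; ctr=1 reg=1
step 4: T3 LOAD ⇒ load; ctr=1 reg=1
step 5: T1 LOAD ⇒ load; ctr=1 reg=1
step 6: T3 CAS ⇒ ok; ctr=2 reg=1
step 7: T1 CAS ⇒ retry; ctr=2 reg=1
step 8: T2 CAS ⇒ retry; ctr=2 reg=1
step 9: T2 LOAD ⇒ load; ctr=2 reg=2
step 10: T2 CAS ⇒ ok; ctr=3 reg=2
step 11: T2 LOAD ⇒ load; ctr=3 reg=3
step 12: T2 CAS ⇒ ok; ctr=4 reg=3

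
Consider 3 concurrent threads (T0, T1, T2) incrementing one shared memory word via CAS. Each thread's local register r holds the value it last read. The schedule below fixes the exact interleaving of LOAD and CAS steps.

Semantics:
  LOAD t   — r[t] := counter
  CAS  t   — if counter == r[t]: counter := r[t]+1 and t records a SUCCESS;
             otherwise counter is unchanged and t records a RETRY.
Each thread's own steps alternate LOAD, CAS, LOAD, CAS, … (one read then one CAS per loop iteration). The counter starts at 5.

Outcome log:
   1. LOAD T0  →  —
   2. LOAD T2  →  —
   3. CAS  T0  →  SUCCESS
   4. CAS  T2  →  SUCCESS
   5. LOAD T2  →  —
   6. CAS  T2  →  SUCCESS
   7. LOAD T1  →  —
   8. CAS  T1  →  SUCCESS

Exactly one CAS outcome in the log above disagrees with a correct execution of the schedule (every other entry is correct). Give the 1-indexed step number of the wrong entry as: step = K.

step = 4

Re-executing:
T0 LOAD — after: cnt=5, r=5 — load
T2 LOAD — after: cnt=5, r=5 — load
T0 CAS — after: cnt=6, r=5 — ok
T2 CAS — after: cnt=6, r=5 — retry
T2 LOAD — after: cnt=6, r=6 — load
T2 CAS — after: cnt=7, r=6 — ok
T1 LOAD — after: cnt=7, r=7 — load
T1 CAS — after: cnt=8, r=7 — ok
Flip is step 4.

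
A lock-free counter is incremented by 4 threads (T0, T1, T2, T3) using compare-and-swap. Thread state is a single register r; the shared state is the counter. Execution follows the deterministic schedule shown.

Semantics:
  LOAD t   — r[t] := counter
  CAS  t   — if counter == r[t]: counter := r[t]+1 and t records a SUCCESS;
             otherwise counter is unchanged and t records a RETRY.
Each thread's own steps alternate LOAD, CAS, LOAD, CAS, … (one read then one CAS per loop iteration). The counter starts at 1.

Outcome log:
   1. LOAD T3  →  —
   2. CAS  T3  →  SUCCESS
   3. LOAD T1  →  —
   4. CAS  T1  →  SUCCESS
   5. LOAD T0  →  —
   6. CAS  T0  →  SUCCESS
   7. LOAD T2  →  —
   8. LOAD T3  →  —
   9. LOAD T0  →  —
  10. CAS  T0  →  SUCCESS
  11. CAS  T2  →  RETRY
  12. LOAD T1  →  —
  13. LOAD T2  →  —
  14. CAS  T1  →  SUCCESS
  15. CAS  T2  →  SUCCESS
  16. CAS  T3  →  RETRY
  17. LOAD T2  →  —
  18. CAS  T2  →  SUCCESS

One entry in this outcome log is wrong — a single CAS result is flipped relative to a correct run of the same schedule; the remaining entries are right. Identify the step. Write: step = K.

step = 15

Reference trace:
   1) LOAD T3:  M=1  r_T3=1
   2) CAS  T3:  M=2  r_T3=1 ✓
   3) LOAD T1:  M=2  r_T1=2
   4) CAS  T1:  M=3  r_T1=2 ✓
   5) LOAD T0:  M=3  r_T0=3
   6) CAS  T0:  M=4  r_T0=3 ✓
   7) LOAD T2:  M=4  r_T2=4
   8) LOAD T3:  M=4  r_T3=4
   9) LOAD T0:  M=4  r_T0=4
  10) CAS  T0:  M=5  r_T0=4 ✓
  11) CAS  T2:  M=5  r_T2=4 ✗
  12) LOAD T1:  M=5  r_T1=5
  13) LOAD T2:  M=5  r_T2=5
  14) CAS  T1:  M=6  r_T1=5 ✓
  15) CAS  T2:  M=6  r_T2=5 ✗
  16) CAS  T3:  M=6  r_T3=4 ✗
  17) LOAD T2:  M=6  r_T2=6
  18) CAS  T2:  M=7  r_T2=6 ✓
Mismatch at 15.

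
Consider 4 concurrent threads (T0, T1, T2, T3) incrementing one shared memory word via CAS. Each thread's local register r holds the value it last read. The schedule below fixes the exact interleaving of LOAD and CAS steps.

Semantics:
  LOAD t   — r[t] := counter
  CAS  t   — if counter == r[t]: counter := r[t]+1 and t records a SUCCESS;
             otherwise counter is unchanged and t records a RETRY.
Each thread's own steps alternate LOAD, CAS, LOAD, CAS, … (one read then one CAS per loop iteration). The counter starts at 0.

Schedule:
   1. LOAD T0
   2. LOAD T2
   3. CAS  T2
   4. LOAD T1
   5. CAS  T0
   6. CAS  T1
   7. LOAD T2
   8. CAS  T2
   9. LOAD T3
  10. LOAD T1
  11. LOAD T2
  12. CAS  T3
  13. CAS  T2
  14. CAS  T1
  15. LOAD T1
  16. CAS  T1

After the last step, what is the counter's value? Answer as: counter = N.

T0 LOAD — after: cnt=0, r=0 — load
T2 LOAD — after: cnt=0, r=0 — load
T2 CAS — after: cnt=1, r=0 — ok
T1 LOAD — after: cnt=1, r=1 — load
T0 CAS — after: cnt=1, r=0 — retry
T1 CAS — after: cnt=2, r=1 — ok
T2 LOAD — after: cnt=2, r=2 — load
T2 CAS — after: cnt=3, r=2 — ok
T3 LOAD — after: cnt=3, r=3 — load
T1 LOAD — after: cnt=3, r=3 — load
T2 LOAD — after: cnt=3, r=3 — load
T3 CAS — after: cnt=4, r=3 — ok
T2 CAS — after: cnt=4, r=3 — retry
T1 CAS — after: cnt=4, r=3 — retry
T1 LOAD — after: cnt=4, r=4 — load
T1 CAS — after: cnt=5, r=4 — ok

counter = 5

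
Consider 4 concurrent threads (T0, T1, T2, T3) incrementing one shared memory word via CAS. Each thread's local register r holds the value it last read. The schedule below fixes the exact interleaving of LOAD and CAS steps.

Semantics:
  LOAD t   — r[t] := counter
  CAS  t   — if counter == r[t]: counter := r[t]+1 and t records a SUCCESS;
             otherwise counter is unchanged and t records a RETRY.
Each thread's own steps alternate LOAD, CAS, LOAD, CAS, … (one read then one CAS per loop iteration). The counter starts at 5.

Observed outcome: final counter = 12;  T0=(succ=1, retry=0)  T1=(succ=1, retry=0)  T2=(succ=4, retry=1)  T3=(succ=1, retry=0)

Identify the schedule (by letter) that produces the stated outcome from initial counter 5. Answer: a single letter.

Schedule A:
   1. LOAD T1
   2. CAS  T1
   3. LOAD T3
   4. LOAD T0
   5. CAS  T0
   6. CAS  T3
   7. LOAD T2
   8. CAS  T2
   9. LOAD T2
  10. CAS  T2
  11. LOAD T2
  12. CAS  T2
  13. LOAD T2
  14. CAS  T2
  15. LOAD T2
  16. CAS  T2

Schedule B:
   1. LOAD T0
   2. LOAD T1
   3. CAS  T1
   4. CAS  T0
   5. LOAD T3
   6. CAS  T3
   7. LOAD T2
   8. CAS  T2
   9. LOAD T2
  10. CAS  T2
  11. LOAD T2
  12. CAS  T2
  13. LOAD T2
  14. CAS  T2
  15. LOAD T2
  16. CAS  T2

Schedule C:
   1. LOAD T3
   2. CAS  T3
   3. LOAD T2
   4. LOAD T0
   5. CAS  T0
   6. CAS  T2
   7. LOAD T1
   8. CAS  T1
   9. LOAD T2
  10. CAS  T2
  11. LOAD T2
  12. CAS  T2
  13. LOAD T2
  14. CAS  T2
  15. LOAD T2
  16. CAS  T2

C

Run C:
#1 T3 reads 5
#2 T3 CAS(5→6) writes; counter now 6
#3 T2 reads 6
#4 T0 reads 6
#5 T0 CAS(6→7) writes; counter now 7
#6 T2 CAS(6→7) fails; counter now 7
#7 T1 reads 7
#8 T1 CAS(7→8) writes; counter now 8
#9 T2 reads 8
#10 T2 CAS(8→9) writes; counter now 9
#11 T2 reads 9
#12 T2 CAS(9→10) writes; counter now 10
#13 T2 reads 10
#14 T2 CAS(10→11) writes; counter now 11
#15 T2 reads 11
#16 T2 CAS(11→12) writes; counter now 12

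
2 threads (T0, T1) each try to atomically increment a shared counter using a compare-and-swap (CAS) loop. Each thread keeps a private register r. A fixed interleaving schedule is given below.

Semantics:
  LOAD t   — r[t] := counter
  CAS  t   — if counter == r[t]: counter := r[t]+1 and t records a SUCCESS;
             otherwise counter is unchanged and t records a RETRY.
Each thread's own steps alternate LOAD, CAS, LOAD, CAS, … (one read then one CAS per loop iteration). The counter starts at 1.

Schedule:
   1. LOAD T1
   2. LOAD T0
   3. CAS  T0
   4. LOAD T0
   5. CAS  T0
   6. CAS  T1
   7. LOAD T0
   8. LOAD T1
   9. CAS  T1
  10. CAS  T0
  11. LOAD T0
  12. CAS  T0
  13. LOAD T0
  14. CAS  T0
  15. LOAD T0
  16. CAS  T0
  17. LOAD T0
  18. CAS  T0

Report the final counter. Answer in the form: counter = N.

counter = 8

#1 T1 reads 1
#2 T0 reads 1
#3 T0 CAS(1→2) writes; counter now 2
#4 T0 reads 2
#5 T0 CAS(2→3) writes; counter now 3
#6 T1 CAS(1→2) fails; counter now 3
#7 T0 reads 3
#8 T1 reads 3
#9 T1 CAS(3→4) writes; counter now 4
#10 T0 CAS(3→4) fails; counter now 4
#11 T0 reads 4
#12 T0 CAS(4→5) writes; counter now 5
#13 T0 reads 5
#14 T0 CAS(5→6) writes; counter now 6
#15 T0 reads 6
#16 T0 CAS(6→7) writes; counter now 7
#17 T0 reads 7
#18 T0 CAS(7→8) writes; counter now 8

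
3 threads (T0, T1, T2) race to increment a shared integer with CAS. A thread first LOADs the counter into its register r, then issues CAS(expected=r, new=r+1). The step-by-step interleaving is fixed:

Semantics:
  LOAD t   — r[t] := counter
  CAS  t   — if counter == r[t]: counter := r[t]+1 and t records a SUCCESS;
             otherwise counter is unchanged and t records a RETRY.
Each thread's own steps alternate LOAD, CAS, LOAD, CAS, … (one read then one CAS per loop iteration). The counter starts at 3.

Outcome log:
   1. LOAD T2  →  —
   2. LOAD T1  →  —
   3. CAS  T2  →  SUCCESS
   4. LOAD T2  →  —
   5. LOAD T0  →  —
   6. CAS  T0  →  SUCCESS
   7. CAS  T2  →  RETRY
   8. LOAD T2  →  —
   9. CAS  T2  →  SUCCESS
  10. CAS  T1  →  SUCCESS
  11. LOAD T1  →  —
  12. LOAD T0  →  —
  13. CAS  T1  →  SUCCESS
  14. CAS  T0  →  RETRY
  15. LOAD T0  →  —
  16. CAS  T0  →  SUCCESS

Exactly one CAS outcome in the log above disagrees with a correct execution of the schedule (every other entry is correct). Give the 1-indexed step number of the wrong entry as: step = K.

step = 10

Re-executing:
step 1: T2 LOAD ⇒ load; ctr=3 reg=3
step 2: T1 LOAD ⇒ load; ctr=3 reg=3
step 3: T2 CAS ⇒ ok; ctr=4 reg=3
step 4: T2 LOAD ⇒ load; ctr=4 reg=4
step 5: T0 LOAD ⇒ load; ctr=4 reg=4
step 6: T0 CAS ⇒ ok; ctr=5 reg=4
step 7: T2 CAS ⇒ retry; ctr=5 reg=4
step 8: T2 LOAD ⇒ load; ctr=5 reg=5
step 9: T2 CAS ⇒ ok; ctr=6 reg=5
step 10: T1 CAS ⇒ retry; ctr=6 reg=3
step 11: T1 LOAD ⇒ load; ctr=6 reg=6
step 12: T0 LOAD ⇒ load; ctr=6 reg=6
step 13: T1 CAS ⇒ ok; ctr=7 reg=6
step 14: T0 CAS ⇒ retry; ctr=7 reg=6
step 15: T0 LOAD ⇒ load; ctr=7 reg=7
step 16: T0 CAS ⇒ ok; ctr=8 reg=7
Log disagrees first at step 10.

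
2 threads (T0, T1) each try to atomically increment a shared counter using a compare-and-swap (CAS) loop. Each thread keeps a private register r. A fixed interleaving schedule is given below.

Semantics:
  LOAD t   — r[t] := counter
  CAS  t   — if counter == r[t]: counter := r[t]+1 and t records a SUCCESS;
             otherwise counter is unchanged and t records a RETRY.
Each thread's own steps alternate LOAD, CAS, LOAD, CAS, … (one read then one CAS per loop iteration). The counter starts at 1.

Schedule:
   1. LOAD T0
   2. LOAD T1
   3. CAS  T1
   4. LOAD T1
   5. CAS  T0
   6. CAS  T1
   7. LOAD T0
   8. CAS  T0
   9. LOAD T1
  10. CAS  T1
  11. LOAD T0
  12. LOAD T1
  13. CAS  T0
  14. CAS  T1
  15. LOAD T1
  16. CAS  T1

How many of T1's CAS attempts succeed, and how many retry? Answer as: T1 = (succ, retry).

T1 = (4, 1)

step 1: T0 LOAD ⇒ load; ctr=1 reg=1
step 2: T1 LOAD ⇒ load; ctr=1 reg=1
step 3: T1 CAS ⇒ ok; ctr=2 reg=1
step 4: T1 LOAD ⇒ load; ctr=2 reg=2
step 5: T0 CAS ⇒ retry; ctr=2 reg=1
step 6: T1 CAS ⇒ ok; ctr=3 reg=2
step 7: T0 LOAD ⇒ load; ctr=3 reg=3
step 8: T0 CAS ⇒ ok; ctr=4 reg=3
step 9: T1 LOAD ⇒ load; ctr=4 reg=4
step 10: T1 CAS ⇒ ok; ctr=5 reg=4
step 11: T0 LOAD ⇒ load; ctr=5 reg=5
step 12: T1 LOAD ⇒ load; ctr=5 reg=5
step 13: T0 CAS ⇒ ok; ctr=6 reg=5
step 14: T1 CAS ⇒ retry; ctr=6 reg=5
step 15: T1 LOAD ⇒ load; ctr=6 reg=6
step 16: T1 CAS ⇒ ok; ctr=7 reg=6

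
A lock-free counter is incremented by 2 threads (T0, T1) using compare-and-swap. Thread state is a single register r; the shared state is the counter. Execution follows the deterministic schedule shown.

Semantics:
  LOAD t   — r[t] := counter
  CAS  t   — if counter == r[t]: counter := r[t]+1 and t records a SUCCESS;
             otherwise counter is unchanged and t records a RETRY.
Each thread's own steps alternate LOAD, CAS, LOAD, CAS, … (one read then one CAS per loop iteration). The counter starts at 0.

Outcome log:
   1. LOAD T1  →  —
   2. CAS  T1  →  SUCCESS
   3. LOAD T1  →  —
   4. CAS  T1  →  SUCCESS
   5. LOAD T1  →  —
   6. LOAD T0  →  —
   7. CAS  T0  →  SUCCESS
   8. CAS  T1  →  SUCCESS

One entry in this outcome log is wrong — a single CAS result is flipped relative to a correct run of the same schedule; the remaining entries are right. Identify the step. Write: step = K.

step = 8

Correct run:
step 1: T1 LOAD ⇒ load; ctr=0 reg=0
step 2: T1 CAS ⇒ ok; ctr=1 reg=0
step 3: T1 LOAD ⇒ load; ctr=1 reg=1
step 4: T1 CAS ⇒ ok; ctr=2 reg=1
step 5: T1 LOAD ⇒ load; ctr=2 reg=2
step 6: T0 LOAD ⇒ load; ctr=2 reg=2
step 7: T0 CAS ⇒ ok; ctr=3 reg=2
step 8: T1 CAS ⇒ retry; ctr=3 reg=2
Flip is step 8.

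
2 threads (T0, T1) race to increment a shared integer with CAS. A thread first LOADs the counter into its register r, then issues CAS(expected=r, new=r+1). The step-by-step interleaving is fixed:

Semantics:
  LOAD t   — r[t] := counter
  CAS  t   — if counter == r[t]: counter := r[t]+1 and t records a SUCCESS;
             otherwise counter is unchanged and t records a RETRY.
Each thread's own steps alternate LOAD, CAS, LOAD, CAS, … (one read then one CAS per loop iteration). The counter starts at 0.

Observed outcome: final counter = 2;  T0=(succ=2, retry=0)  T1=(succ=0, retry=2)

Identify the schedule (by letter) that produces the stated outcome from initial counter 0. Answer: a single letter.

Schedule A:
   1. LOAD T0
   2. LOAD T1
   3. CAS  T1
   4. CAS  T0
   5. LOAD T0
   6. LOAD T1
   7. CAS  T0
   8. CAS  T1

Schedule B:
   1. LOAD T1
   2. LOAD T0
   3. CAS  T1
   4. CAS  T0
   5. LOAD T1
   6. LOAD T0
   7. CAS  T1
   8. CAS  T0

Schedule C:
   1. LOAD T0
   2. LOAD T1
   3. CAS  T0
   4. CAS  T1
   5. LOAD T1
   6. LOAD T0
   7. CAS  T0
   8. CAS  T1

C

Simulating candidate C:
1. LOAD T0 → mem=0 r[T0]=0 [LOAD]
2. LOAD T1 → mem=0 r[T1]=0 [LOAD]
3. CAS T0 → mem=1 r[T0]=0 [OK]
4. CAS T1 → mem=1 r[T1]=0 [RETRY]
5. LOAD T1 → mem=1 r[T1]=1 [LOAD]
6. LOAD T0 → mem=1 r[T0]=1 [LOAD]
7. CAS T0 → mem=2 r[T0]=1 [OK]
8. CAS T1 → mem=2 r[T1]=1 [RETRY]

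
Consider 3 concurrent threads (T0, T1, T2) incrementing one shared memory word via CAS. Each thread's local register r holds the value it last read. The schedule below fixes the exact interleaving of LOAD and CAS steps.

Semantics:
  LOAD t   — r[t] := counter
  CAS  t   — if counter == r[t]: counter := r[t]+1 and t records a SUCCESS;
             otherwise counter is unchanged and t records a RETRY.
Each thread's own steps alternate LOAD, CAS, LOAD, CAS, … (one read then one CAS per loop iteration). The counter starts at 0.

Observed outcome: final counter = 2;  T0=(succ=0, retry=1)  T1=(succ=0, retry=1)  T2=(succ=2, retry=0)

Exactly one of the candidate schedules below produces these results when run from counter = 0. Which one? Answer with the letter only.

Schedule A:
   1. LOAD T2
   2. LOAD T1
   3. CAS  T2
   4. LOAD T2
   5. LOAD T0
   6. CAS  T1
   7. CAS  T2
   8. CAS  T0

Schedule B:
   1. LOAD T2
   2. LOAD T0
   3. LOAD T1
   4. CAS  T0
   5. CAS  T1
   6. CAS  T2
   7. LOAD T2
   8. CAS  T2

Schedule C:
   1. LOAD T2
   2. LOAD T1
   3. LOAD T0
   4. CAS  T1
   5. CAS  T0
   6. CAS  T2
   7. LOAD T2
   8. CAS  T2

A

Run A:
T2 LOAD — after: cnt=0, r=0 — load
T1 LOAD — after: cnt=0, r=0 — load
T2 CAS — after: cnt=1, r=0 — ok
T2 LOAD — after: cnt=1, r=1 — load
T0 LOAD — after: cnt=1, r=1 — load
T1 CAS — after: cnt=1, r=0 — retry
T2 CAS — after: cnt=2, r=1 — ok
T0 CAS — after: cnt=2, r=1 — retry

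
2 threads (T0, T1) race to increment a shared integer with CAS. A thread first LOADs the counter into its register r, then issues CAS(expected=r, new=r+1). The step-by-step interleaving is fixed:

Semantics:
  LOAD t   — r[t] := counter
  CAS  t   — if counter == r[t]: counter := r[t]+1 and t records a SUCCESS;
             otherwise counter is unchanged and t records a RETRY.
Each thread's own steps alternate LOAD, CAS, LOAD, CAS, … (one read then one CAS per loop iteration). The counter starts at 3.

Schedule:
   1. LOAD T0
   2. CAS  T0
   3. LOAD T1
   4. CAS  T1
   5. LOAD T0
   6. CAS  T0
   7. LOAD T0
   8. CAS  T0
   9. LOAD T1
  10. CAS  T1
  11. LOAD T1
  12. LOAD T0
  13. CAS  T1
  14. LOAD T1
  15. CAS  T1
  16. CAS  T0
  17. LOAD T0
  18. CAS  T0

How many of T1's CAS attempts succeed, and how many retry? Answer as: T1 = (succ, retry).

T1 = (4, 0)

[1] T0.load  rd  (counter 3, T0.r 3)
[2] T0.cas  hit  (counter 4, T0.r 3)
[3] T1.load  rd  (counter 4, T1.r 4)
[4] T1.cas  hit  (counter 5, T1.r 4)
[5] T0.load  rd  (counter 5, T0.r 5)
[6] T0.cas  hit  (counter 6, T0.r 5)
[7] T0.load  rd  (counter 6, T0.r 6)
[8] T0.cas  hit  (counter 7, T0.r 6)
[9] T1.load  rd  (counter 7, T1.r 7)
[10] T1.cas  hit  (counter 8, T1.r 7)
[11] T1.load  rd  (counter 8, T1.r 8)
[12] T0.load  rd  (counter 8, T0.r 8)
[13] T1.cas  hit  (counter 9, T1.r 8)
[14] T1.load  rd  (counter 9, T1.r 9)
[15] T1.cas  hit  (counter 10, T1.r 9)
[16] T0.cas  miss  (counter 10, T0.r 8)
[17] T0.load  rd  (counter 10, T0.r 10)
[18] T0.cas  hit  (counter 11, T0.r 10)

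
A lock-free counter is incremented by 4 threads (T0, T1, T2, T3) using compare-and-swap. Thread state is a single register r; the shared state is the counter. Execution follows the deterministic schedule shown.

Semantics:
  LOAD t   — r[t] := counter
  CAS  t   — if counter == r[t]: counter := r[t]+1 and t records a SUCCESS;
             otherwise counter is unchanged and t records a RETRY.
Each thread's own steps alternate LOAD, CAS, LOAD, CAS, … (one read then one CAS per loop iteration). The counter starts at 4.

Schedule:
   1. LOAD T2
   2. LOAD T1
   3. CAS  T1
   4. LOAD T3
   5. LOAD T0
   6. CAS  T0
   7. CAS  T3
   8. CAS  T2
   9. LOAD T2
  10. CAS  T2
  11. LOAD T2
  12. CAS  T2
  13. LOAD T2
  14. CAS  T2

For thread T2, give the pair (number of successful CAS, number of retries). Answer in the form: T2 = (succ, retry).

[1] T2.load  rd  (counter 4, T2.r 4)
[2] T1.load  rd  (counter 4, T1.r 4)
[3] T1.cas  hit  (counter 5, T1.r 4)
[4] T3.load  rd  (counter 5, T3.r 5)
[5] T0.load  rd  (counter 5, T0.r 5)
[6] T0.cas  hit  (counter 6, T0.r 5)
[7] T3.cas  miss  (counter 6, T3.r 5)
[8] T2.cas  miss  (counter 6, T2.r 4)
[9] T2.load  rd  (counter 6, T2.r 6)
[10] T2.cas  hit  (counter 7, T2.r 6)
[11] T2.load  rd  (counter 7, T2.r 7)
[12] T2.cas  hit  (counter 8, T2.r 7)
[13] T2.load  rd  (counter 8, T2.r 8)
[14] T2.cas  hit  (counter 9, T2.r 8)

T2 = (3, 1)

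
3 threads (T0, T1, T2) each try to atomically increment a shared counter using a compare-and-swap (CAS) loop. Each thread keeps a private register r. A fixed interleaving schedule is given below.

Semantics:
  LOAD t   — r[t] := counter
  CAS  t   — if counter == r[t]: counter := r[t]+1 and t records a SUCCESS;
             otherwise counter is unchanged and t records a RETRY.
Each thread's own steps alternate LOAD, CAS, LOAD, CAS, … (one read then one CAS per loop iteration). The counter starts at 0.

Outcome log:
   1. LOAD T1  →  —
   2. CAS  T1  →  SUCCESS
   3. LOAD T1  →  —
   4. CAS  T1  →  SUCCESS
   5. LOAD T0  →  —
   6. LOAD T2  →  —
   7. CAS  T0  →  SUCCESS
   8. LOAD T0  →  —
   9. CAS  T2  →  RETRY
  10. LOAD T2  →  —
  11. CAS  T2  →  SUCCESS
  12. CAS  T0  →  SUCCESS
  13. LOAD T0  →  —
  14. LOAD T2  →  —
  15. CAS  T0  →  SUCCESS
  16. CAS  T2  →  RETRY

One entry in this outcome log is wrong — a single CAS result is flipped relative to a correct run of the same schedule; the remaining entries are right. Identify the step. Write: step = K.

step = 12

Reference trace:
[1] T1.load  rd  (counter 0, T1.r 0)
[2] T1.cas  hit  (counter 1, T1.r 0)
[3] T1.load  rd  (counter 1, T1.r 1)
[4] T1.cas  hit  (counter 2, T1.r 1)
[5] T0.load  rd  (counter 2, T0.r 2)
[6] T2.load  rd  (counter 2, T2.r 2)
[7] T0.cas  hit  (counter 3, T0.r 2)
[8] T0.load  rd  (counter 3, T0.r 3)
[9] T2.cas  miss  (counter 3, T2.r 2)
[10] T2.load  rd  (counter 3, T2.r 3)
[11] T2.cas  hit  (counter 4, T2.r 3)
[12] T0.cas  miss  (counter 4, T0.r 3)
[13] T0.load  rd  (counter 4, T0.r 4)
[14] T2.load  rd  (counter 4, T2.r 4)
[15] T0.cas  hit  (counter 5, T0.r 4)
[16] T2.cas  miss  (counter 5, T2.r 4)
Flip is step 12.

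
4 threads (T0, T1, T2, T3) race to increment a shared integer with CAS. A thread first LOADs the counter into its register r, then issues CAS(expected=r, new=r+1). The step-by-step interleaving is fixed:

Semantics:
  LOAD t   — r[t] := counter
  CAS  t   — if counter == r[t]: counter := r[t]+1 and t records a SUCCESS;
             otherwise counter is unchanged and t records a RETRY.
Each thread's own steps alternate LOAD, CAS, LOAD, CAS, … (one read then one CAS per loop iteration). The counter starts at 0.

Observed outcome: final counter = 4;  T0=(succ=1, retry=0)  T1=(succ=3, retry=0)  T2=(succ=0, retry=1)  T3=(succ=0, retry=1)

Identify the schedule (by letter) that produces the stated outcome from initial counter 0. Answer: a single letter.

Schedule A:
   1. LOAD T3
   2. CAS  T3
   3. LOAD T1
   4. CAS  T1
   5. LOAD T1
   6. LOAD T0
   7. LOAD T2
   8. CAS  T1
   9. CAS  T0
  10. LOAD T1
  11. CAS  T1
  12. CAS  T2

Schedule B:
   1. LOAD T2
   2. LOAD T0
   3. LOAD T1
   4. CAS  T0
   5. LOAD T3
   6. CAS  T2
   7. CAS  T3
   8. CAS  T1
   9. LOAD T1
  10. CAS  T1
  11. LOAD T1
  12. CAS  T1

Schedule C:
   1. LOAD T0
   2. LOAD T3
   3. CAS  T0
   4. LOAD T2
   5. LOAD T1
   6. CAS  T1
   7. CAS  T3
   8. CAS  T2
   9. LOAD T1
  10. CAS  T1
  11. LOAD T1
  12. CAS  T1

Run C:
1. LOAD T0 → mem=0 r[T0]=0 [LOAD]
2. LOAD T3 → mem=0 r[T3]=0 [LOAD]
3. CAS T0 → mem=1 r[T0]=0 [OK]
4. LOAD T2 → mem=1 r[T2]=1 [LOAD]
5. LOAD T1 → mem=1 r[T1]=1 [LOAD]
6. CAS T1 → mem=2 r[T1]=1 [OK]
7. CAS T3 → mem=2 r[T3]=0 [RETRY]
8. CAS T2 → mem=2 r[T2]=1 [RETRY]
9. LOAD T1 → mem=2 r[T1]=2 [LOAD]
10. CAS T1 → mem=3 r[T1]=2 [OK]
11. LOAD T1 → mem=3 r[T1]=3 [LOAD]
12. CAS T1 → mem=4 r[T1]=3 [OK]

C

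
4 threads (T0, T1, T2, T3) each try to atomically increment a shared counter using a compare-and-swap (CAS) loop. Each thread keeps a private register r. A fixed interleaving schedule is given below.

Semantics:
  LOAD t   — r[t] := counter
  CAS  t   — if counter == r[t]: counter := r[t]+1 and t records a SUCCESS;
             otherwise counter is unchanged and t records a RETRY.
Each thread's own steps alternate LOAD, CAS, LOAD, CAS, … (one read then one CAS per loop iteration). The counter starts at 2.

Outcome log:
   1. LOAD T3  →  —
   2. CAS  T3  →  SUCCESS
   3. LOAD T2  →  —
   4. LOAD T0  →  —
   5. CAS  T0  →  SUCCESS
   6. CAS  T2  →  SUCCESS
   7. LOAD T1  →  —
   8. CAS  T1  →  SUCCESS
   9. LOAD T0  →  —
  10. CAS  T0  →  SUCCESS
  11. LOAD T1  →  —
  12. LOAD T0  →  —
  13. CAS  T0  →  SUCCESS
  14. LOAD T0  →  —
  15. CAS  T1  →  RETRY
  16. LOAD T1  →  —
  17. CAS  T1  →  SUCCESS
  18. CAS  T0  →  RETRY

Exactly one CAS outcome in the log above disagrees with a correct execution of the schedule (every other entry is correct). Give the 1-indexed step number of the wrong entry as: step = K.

Correct run:
step 1: T3 LOAD ⇒ load; ctr=2 reg=2
step 2: T3 CAS ⇒ ok; ctr=3 reg=2
step 3: T2 LOAD ⇒ load; ctr=3 reg=3
step 4: T0 LOAD ⇒ load; ctr=3 reg=3
step 5: T0 CAS ⇒ ok; ctr=4 reg=3
step 6: T2 CAS ⇒ retry; ctr=4 reg=3
step 7: T1 LOAD ⇒ load; ctr=4 reg=4
step 8: T1 CAS ⇒ ok; ctr=5 reg=4
step 9: T0 LOAD ⇒ load; ctr=5 reg=5
step 10: T0 CAS ⇒ ok; ctr=6 reg=5
step 11: T1 LOAD ⇒ load; ctr=6 reg=6
step 12: T0 LOAD ⇒ load; ctr=6 reg=6
step 13: T0 CAS ⇒ ok; ctr=7 reg=6
step 14: T0 LOAD ⇒ load; ctr=7 reg=7
step 15: T1 CAS ⇒ retry; ctr=7 reg=6
step 16: T1 LOAD ⇒ load; ctr=7 reg=7
step 17: T1 CAS ⇒ ok; ctr=8 reg=7
step 18: T0 CAS ⇒ retry; ctr=8 reg=7
Log disagrees first at step 6.

step = 6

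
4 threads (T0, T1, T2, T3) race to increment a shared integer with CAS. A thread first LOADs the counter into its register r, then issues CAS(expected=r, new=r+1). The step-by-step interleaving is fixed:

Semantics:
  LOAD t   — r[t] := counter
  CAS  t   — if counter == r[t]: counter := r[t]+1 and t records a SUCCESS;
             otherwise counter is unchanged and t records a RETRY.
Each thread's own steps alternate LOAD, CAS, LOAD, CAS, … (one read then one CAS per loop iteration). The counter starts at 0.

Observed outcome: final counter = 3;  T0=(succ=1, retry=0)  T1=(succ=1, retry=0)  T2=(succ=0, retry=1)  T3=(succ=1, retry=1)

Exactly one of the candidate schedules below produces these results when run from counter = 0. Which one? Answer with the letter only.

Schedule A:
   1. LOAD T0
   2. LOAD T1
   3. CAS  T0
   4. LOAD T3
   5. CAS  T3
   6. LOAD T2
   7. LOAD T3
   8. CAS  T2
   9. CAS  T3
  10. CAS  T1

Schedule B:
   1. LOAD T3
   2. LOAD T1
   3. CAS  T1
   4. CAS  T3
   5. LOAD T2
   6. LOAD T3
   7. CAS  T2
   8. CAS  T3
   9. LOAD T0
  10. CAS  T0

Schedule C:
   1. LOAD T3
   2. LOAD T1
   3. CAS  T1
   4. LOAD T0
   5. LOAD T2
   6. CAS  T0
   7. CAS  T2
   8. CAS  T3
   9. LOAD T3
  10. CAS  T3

C

Run C:
1. LOAD T3 → mem=0 r[T3]=0 [LOAD]
2. LOAD T1 → mem=0 r[T1]=0 [LOAD]
3. CAS T1 → mem=1 r[T1]=0 [OK]
4. LOAD T0 → mem=1 r[T0]=1 [LOAD]
5. LOAD T2 → mem=1 r[T2]=1 [LOAD]
6. CAS T0 → mem=2 r[T0]=1 [OK]
7. CAS T2 → mem=2 r[T2]=1 [RETRY]
8. CAS T3 → mem=2 r[T3]=0 [RETRY]
9. LOAD T3 → mem=2 r[T3]=2 [LOAD]
10. CAS T3 → mem=3 r[T3]=2 [OK]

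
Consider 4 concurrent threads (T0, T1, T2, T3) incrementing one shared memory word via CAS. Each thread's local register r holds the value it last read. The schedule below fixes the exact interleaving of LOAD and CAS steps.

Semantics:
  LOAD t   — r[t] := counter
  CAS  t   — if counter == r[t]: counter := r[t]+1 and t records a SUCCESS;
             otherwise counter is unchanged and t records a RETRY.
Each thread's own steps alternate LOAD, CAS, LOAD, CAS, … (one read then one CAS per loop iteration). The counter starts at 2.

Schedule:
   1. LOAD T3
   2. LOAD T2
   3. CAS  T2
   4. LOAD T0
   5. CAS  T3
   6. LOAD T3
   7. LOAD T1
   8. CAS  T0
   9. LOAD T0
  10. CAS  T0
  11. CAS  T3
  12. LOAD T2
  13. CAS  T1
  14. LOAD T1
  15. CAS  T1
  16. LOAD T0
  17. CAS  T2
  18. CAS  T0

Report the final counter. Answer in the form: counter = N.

   1) LOAD T3:  M=2  r_T3=2
   2) LOAD T2:  M=2  r_T2=2
   3) CAS  T2:  M=3  r_T2=2 ✓
   4) LOAD T0:  M=3  r_T0=3
   5) CAS  T3:  M=3  r_T3=2 ✗
   6) LOAD T3:  M=3  r_T3=3
   7) LOAD T1:  M=3  r_T1=3
   8) CAS  T0:  M=4  r_T0=3 ✓
   9) LOAD T0:  M=4  r_T0=4
  10) CAS  T0:  M=5  r_T0=4 ✓
  11) CAS  T3:  M=5  r_T3=3 ✗
  12) LOAD T2:  M=5  r_T2=5
  13) CAS  T1:  M=5  r_T1=3 ✗
  14) LOAD T1:  M=5  r_T1=5
  15) CAS  T1:  M=6  r_T1=5 ✓
  16) LOAD T0:  M=6  r_T0=6
  17) CAS  T2:  M=6  r_T2=5 ✗
  18) CAS  T0:  M=7  r_T0=6 ✓

counter = 7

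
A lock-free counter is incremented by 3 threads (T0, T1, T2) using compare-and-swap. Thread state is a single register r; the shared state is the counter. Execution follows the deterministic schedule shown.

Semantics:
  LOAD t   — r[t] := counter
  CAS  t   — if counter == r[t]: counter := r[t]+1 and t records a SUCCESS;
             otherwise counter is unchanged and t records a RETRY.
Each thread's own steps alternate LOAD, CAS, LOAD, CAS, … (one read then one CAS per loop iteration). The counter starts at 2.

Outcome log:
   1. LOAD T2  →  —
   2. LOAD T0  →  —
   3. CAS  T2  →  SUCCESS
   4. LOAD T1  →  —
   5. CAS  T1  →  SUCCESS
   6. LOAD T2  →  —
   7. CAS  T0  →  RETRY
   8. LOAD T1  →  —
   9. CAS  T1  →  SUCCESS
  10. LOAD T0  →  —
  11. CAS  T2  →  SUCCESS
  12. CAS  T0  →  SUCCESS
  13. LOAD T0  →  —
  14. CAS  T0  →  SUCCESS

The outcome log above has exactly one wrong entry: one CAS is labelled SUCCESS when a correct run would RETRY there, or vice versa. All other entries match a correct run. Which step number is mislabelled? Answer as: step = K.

Correct run:
1. LOAD T2 → mem=2 r[T2]=2 [LOAD]
2. LOAD T0 → mem=2 r[T0]=2 [LOAD]
3. CAS T2 → mem=3 r[T2]=2 [OK]
4. LOAD T1 → mem=3 r[T1]=3 [LOAD]
5. CAS T1 → mem=4 r[T1]=3 [OK]
6. LOAD T2 → mem=4 r[T2]=4 [LOAD]
7. CAS T0 → mem=4 r[T0]=2 [RETRY]
8. LOAD T1 → mem=4 r[T1]=4 [LOAD]
9. CAS T1 → mem=5 r[T1]=4 [OK]
10. LOAD T0 → mem=5 r[T0]=5 [LOAD]
11. CAS T2 → mem=5 r[T2]=4 [RETRY]
12. CAS T0 → mem=6 r[T0]=5 [OK]
13. LOAD T0 → mem=6 r[T0]=6 [LOAD]
14. CAS T0 → mem=7 r[T0]=6 [OK]
Mismatch at 11.

step = 11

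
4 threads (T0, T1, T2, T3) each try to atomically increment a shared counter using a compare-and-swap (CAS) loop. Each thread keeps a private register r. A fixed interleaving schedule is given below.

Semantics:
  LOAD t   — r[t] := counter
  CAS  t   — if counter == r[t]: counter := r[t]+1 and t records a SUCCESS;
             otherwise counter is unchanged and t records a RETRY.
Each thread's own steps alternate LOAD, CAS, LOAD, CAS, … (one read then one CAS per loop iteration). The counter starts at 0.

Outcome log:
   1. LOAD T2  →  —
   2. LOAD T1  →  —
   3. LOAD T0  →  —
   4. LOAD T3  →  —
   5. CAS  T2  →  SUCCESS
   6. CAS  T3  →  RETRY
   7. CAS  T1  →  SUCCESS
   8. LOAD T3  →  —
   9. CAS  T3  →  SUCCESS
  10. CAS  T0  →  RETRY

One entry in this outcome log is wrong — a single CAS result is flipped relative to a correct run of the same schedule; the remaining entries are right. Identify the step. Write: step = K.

step = 7

Re-executing:
#1 T2 reads 0
#2 T1 reads 0
#3 T0 reads 0
#4 T3 reads 0
#5 T2 CAS(0→1) writes; counter now 1
#6 T3 CAS(0→1) fails; counter now 1
#7 T1 CAS(0→1) fails; counter now 1
#8 T3 reads 1
#9 T3 CAS(1→2) writes; counter now 2
#10 T0 CAS(0→1) fails; counter now 2
Mismatch at 7.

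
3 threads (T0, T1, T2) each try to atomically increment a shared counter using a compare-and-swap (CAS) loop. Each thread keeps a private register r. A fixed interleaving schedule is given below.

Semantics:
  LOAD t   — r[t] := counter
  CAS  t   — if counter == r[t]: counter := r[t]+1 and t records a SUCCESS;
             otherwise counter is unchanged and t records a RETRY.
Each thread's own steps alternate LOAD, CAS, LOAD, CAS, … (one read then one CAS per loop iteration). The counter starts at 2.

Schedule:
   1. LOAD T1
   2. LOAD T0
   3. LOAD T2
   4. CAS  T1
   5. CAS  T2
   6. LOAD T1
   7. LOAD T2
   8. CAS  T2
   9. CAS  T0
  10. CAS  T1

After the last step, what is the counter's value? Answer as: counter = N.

counter = 4

#1 T1 reads 2
#2 T0 reads 2
#3 T2 reads 2
#4 T1 CAS(2→3) writes; counter now 3
#5 T2 CAS(2→3) fails; counter now 3
#6 T1 reads 3
#7 T2 reads 3
#8 T2 CAS(3→4) writes; counter now 4
#9 T0 CAS(2→3) fails; counter now 4
#10 T1 CAS(3→4) fails; counter now 4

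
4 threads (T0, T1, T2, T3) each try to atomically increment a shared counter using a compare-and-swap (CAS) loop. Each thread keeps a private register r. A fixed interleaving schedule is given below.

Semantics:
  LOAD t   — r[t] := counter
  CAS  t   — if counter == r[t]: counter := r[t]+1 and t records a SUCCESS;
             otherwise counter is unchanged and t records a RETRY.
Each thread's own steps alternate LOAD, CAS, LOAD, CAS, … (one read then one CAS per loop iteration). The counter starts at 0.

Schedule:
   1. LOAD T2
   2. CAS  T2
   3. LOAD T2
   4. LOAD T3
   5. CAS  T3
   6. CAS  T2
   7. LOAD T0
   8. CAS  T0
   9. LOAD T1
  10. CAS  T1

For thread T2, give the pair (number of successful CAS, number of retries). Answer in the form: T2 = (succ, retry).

   1) LOAD T2:  M=0  r_T2=0
   2) CAS  T2:  M=1  r_T2=0 ✓
   3) LOAD T2:  M=1  r_T2=1
   4) LOAD T3:  M=1  r_T3=1
   5) CAS  T3:  M=2  r_T3=1 ✓
   6) CAS  T2:  M=2  r_T2=1 ✗
   7) LOAD T0:  M=2  r_T0=2
   8) CAS  T0:  M=3  r_T0=2 ✓
   9) LOAD T1:  M=3  r_T1=3
  10) CAS  T1:  M=4  r_T1=3 ✓

T2 = (1, 1)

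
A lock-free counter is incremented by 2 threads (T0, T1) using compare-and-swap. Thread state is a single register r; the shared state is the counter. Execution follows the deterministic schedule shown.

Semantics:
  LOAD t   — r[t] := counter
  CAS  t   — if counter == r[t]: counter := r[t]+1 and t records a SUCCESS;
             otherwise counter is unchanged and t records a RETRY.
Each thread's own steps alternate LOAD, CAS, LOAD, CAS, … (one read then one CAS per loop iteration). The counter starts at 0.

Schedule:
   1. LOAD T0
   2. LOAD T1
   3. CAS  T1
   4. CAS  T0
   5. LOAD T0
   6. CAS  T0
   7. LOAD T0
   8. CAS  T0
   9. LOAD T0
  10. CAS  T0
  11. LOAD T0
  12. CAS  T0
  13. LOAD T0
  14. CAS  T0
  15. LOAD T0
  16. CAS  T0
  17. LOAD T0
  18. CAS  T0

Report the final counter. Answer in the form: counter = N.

counter = 8

#1 T0 reads 0
#2 T1 reads 0
#3 T1 CAS(0→1) writes; counter now 1
#4 T0 CAS(0→1) fails; counter now 1
#5 T0 reads 1
#6 T0 CAS(1→2) writes; counter now 2
#7 T0 reads 2
#8 T0 CAS(2→3) writes; counter now 3
#9 T0 reads 3
#10 T0 CAS(3→4) writes; counter now 4
#11 T0 reads 4
#12 T0 CAS(4→5) writes; counter now 5
#13 T0 reads 5
#14 T0 CAS(5→6) writes; counter now 6
#15 T0 reads 6
#16 T0 CAS(6→7) writes; counter now 7
#17 T0 reads 7
#18 T0 CAS(7→8) writes; counter now 8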